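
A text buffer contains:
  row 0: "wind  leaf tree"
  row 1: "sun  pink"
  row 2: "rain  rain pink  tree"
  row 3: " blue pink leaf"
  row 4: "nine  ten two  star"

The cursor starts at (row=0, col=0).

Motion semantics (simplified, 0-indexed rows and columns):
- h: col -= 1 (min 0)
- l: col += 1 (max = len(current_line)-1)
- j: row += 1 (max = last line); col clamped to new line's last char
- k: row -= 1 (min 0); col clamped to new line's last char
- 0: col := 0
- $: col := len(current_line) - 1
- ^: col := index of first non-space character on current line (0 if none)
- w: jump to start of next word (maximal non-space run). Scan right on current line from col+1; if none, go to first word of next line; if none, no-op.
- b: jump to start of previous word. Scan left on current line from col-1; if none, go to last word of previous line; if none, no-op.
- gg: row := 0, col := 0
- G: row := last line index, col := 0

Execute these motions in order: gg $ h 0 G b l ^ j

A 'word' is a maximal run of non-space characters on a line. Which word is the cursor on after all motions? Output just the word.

After 1 (gg): row=0 col=0 char='w'
After 2 ($): row=0 col=14 char='e'
After 3 (h): row=0 col=13 char='e'
After 4 (0): row=0 col=0 char='w'
After 5 (G): row=4 col=0 char='n'
After 6 (b): row=3 col=11 char='l'
After 7 (l): row=3 col=12 char='e'
After 8 (^): row=3 col=1 char='b'
After 9 (j): row=4 col=1 char='i'

Answer: nine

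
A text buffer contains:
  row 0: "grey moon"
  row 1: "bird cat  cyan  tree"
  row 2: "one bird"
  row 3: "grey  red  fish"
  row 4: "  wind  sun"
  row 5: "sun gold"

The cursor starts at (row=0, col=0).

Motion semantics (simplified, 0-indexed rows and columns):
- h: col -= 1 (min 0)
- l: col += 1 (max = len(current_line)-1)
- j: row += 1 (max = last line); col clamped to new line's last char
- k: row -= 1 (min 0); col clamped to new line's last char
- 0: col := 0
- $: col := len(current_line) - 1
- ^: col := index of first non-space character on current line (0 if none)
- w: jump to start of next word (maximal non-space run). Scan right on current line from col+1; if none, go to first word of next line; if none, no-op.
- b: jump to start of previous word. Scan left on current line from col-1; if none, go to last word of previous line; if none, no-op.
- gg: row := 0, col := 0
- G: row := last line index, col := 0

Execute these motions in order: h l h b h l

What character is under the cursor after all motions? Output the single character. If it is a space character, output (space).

After 1 (h): row=0 col=0 char='g'
After 2 (l): row=0 col=1 char='r'
After 3 (h): row=0 col=0 char='g'
After 4 (b): row=0 col=0 char='g'
After 5 (h): row=0 col=0 char='g'
After 6 (l): row=0 col=1 char='r'

Answer: r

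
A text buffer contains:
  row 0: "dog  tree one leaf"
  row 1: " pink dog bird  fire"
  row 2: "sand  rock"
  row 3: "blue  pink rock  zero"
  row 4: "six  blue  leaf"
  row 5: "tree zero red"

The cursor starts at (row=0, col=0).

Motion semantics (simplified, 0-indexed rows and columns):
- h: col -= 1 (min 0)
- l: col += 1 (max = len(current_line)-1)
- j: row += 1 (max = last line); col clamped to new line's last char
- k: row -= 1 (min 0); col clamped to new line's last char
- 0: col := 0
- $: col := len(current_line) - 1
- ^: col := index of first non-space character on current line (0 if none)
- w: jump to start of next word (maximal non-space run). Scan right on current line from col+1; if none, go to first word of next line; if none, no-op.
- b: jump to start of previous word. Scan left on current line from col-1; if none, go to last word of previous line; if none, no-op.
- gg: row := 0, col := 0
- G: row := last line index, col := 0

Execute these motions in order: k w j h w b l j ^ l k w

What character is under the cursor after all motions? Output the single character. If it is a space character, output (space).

Answer: d

Derivation:
After 1 (k): row=0 col=0 char='d'
After 2 (w): row=0 col=5 char='t'
After 3 (j): row=1 col=5 char='_'
After 4 (h): row=1 col=4 char='k'
After 5 (w): row=1 col=6 char='d'
After 6 (b): row=1 col=1 char='p'
After 7 (l): row=1 col=2 char='i'
After 8 (j): row=2 col=2 char='n'
After 9 (^): row=2 col=0 char='s'
After 10 (l): row=2 col=1 char='a'
After 11 (k): row=1 col=1 char='p'
After 12 (w): row=1 col=6 char='d'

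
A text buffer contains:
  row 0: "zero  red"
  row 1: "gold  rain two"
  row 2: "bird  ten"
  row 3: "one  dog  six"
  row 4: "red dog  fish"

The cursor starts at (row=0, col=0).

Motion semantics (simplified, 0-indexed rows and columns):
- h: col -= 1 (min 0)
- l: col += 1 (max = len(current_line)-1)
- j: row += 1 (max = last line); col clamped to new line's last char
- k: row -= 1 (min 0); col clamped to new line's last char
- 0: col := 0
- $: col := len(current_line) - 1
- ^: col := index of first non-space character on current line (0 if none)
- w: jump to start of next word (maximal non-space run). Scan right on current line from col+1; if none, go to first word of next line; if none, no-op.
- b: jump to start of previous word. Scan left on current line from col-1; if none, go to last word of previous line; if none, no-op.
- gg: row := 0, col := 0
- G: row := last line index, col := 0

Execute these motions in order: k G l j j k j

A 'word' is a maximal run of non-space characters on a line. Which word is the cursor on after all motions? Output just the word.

Answer: red

Derivation:
After 1 (k): row=0 col=0 char='z'
After 2 (G): row=4 col=0 char='r'
After 3 (l): row=4 col=1 char='e'
After 4 (j): row=4 col=1 char='e'
After 5 (j): row=4 col=1 char='e'
After 6 (k): row=3 col=1 char='n'
After 7 (j): row=4 col=1 char='e'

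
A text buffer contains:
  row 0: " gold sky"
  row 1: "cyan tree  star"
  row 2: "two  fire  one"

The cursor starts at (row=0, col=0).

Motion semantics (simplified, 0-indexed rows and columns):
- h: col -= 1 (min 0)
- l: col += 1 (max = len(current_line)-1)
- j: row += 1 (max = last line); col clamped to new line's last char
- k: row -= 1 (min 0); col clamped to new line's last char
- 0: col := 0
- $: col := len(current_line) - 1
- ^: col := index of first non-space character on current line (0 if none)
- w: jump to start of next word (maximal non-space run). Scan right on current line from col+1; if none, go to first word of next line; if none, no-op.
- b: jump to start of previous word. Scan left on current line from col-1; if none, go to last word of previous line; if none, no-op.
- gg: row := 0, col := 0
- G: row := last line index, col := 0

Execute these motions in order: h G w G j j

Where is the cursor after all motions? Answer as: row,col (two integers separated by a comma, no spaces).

After 1 (h): row=0 col=0 char='_'
After 2 (G): row=2 col=0 char='t'
After 3 (w): row=2 col=5 char='f'
After 4 (G): row=2 col=0 char='t'
After 5 (j): row=2 col=0 char='t'
After 6 (j): row=2 col=0 char='t'

Answer: 2,0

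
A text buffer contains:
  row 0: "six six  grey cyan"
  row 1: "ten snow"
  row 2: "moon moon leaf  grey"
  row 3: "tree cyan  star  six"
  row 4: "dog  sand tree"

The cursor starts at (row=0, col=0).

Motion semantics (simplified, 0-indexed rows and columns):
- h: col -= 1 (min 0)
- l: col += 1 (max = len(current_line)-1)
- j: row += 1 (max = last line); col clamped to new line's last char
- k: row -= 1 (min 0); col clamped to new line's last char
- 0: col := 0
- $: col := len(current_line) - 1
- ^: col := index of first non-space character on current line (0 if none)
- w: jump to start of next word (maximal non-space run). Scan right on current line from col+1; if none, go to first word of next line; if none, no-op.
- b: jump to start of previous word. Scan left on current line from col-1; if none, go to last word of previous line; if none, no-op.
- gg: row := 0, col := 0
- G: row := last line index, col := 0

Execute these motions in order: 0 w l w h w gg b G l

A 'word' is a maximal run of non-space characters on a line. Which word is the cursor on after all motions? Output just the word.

After 1 (0): row=0 col=0 char='s'
After 2 (w): row=0 col=4 char='s'
After 3 (l): row=0 col=5 char='i'
After 4 (w): row=0 col=9 char='g'
After 5 (h): row=0 col=8 char='_'
After 6 (w): row=0 col=9 char='g'
After 7 (gg): row=0 col=0 char='s'
After 8 (b): row=0 col=0 char='s'
After 9 (G): row=4 col=0 char='d'
After 10 (l): row=4 col=1 char='o'

Answer: dog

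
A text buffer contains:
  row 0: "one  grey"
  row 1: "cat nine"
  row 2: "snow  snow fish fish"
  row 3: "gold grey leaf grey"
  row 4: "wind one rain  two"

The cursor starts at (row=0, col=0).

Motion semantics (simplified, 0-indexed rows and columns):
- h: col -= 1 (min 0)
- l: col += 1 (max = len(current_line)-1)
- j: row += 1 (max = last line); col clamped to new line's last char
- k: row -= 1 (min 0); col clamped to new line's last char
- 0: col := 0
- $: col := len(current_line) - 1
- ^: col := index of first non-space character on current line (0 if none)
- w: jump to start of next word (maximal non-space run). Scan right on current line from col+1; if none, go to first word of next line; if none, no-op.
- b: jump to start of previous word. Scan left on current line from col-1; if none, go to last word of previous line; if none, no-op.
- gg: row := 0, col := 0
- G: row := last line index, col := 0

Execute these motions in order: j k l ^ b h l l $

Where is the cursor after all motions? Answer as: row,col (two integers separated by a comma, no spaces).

Answer: 0,8

Derivation:
After 1 (j): row=1 col=0 char='c'
After 2 (k): row=0 col=0 char='o'
After 3 (l): row=0 col=1 char='n'
After 4 (^): row=0 col=0 char='o'
After 5 (b): row=0 col=0 char='o'
After 6 (h): row=0 col=0 char='o'
After 7 (l): row=0 col=1 char='n'
After 8 (l): row=0 col=2 char='e'
After 9 ($): row=0 col=8 char='y'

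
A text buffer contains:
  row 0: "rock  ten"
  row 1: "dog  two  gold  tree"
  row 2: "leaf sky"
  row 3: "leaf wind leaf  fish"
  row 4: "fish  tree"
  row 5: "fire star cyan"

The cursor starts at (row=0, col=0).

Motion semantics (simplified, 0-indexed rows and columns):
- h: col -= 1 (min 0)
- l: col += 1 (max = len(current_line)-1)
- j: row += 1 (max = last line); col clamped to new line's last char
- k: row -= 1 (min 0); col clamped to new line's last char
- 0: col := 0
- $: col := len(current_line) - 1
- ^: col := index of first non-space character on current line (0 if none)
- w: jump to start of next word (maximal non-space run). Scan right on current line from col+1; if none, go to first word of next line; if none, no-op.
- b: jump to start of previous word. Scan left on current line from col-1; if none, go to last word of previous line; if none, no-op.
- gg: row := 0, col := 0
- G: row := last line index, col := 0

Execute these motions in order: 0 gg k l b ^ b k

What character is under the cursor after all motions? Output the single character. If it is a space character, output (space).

Answer: r

Derivation:
After 1 (0): row=0 col=0 char='r'
After 2 (gg): row=0 col=0 char='r'
After 3 (k): row=0 col=0 char='r'
After 4 (l): row=0 col=1 char='o'
After 5 (b): row=0 col=0 char='r'
After 6 (^): row=0 col=0 char='r'
After 7 (b): row=0 col=0 char='r'
After 8 (k): row=0 col=0 char='r'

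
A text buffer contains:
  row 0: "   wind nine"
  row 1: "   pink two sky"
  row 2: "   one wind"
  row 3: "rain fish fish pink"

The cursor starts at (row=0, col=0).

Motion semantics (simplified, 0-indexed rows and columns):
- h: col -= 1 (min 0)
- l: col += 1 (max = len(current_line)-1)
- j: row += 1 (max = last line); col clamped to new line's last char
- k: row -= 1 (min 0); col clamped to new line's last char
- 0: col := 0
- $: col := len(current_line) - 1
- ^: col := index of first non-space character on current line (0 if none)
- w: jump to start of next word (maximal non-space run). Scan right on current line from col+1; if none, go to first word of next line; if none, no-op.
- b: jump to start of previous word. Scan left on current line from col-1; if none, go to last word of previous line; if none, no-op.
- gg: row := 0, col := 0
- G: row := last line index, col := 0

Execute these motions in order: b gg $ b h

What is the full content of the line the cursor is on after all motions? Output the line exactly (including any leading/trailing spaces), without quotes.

After 1 (b): row=0 col=0 char='_'
After 2 (gg): row=0 col=0 char='_'
After 3 ($): row=0 col=11 char='e'
After 4 (b): row=0 col=8 char='n'
After 5 (h): row=0 col=7 char='_'

Answer:    wind nine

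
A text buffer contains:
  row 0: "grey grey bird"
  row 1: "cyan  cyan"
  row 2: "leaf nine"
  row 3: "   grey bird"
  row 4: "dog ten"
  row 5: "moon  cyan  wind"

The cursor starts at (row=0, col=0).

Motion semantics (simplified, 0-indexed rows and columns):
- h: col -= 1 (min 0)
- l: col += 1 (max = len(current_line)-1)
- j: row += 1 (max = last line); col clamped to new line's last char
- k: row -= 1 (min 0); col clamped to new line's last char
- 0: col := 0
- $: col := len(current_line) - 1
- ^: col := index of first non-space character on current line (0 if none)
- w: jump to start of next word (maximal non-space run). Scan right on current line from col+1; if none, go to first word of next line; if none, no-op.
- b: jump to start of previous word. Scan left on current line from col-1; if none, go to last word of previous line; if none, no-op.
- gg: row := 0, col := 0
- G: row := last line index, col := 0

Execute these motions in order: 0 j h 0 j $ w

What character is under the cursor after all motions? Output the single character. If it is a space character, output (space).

After 1 (0): row=0 col=0 char='g'
After 2 (j): row=1 col=0 char='c'
After 3 (h): row=1 col=0 char='c'
After 4 (0): row=1 col=0 char='c'
After 5 (j): row=2 col=0 char='l'
After 6 ($): row=2 col=8 char='e'
After 7 (w): row=3 col=3 char='g'

Answer: g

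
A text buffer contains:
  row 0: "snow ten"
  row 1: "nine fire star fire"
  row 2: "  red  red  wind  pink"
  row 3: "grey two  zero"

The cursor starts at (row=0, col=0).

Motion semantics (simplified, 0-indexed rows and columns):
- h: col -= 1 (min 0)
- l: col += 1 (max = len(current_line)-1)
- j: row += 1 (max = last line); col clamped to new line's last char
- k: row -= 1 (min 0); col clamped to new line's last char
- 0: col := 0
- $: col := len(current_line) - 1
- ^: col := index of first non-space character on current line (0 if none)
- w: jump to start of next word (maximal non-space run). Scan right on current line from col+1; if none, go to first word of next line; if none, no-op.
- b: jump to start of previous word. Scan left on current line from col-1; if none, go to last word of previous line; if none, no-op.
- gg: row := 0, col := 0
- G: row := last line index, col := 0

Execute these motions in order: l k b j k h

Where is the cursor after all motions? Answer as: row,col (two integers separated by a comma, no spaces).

Answer: 0,0

Derivation:
After 1 (l): row=0 col=1 char='n'
After 2 (k): row=0 col=1 char='n'
After 3 (b): row=0 col=0 char='s'
After 4 (j): row=1 col=0 char='n'
After 5 (k): row=0 col=0 char='s'
After 6 (h): row=0 col=0 char='s'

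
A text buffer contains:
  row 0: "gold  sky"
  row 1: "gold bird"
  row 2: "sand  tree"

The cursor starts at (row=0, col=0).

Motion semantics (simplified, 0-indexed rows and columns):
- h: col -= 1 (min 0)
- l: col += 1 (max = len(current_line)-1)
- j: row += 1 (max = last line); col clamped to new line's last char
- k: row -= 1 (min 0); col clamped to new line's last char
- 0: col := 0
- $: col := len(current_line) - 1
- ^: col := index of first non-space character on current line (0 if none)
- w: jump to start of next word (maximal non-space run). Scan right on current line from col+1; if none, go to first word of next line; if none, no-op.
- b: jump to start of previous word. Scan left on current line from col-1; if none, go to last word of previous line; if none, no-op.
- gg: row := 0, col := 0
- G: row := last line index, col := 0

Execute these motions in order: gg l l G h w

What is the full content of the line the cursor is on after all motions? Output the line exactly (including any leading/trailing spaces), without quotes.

After 1 (gg): row=0 col=0 char='g'
After 2 (l): row=0 col=1 char='o'
After 3 (l): row=0 col=2 char='l'
After 4 (G): row=2 col=0 char='s'
After 5 (h): row=2 col=0 char='s'
After 6 (w): row=2 col=6 char='t'

Answer: sand  tree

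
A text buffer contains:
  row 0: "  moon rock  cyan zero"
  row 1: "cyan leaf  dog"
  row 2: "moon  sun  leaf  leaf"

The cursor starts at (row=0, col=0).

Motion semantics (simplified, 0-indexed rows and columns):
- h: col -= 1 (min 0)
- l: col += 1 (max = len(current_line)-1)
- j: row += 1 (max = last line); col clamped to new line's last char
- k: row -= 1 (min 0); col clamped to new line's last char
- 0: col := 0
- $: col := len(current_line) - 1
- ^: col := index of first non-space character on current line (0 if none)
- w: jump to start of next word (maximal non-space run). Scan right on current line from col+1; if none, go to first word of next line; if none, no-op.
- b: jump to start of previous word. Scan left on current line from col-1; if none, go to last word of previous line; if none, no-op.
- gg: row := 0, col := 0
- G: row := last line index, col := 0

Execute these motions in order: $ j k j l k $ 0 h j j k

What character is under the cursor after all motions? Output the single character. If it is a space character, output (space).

After 1 ($): row=0 col=21 char='o'
After 2 (j): row=1 col=13 char='g'
After 3 (k): row=0 col=13 char='c'
After 4 (j): row=1 col=13 char='g'
After 5 (l): row=1 col=13 char='g'
After 6 (k): row=0 col=13 char='c'
After 7 ($): row=0 col=21 char='o'
After 8 (0): row=0 col=0 char='_'
After 9 (h): row=0 col=0 char='_'
After 10 (j): row=1 col=0 char='c'
After 11 (j): row=2 col=0 char='m'
After 12 (k): row=1 col=0 char='c'

Answer: c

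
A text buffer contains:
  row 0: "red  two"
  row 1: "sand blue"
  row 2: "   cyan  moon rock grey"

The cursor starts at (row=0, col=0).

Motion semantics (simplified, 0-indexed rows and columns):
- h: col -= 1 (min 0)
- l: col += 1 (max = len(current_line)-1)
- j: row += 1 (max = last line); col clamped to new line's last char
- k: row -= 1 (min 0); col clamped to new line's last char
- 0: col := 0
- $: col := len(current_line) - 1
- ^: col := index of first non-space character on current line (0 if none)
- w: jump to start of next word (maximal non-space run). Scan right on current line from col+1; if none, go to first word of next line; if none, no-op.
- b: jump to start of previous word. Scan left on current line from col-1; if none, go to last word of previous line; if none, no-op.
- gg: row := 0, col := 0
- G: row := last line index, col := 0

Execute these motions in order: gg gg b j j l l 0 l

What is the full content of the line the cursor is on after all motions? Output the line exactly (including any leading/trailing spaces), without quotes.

After 1 (gg): row=0 col=0 char='r'
After 2 (gg): row=0 col=0 char='r'
After 3 (b): row=0 col=0 char='r'
After 4 (j): row=1 col=0 char='s'
After 5 (j): row=2 col=0 char='_'
After 6 (l): row=2 col=1 char='_'
After 7 (l): row=2 col=2 char='_'
After 8 (0): row=2 col=0 char='_'
After 9 (l): row=2 col=1 char='_'

Answer:    cyan  moon rock grey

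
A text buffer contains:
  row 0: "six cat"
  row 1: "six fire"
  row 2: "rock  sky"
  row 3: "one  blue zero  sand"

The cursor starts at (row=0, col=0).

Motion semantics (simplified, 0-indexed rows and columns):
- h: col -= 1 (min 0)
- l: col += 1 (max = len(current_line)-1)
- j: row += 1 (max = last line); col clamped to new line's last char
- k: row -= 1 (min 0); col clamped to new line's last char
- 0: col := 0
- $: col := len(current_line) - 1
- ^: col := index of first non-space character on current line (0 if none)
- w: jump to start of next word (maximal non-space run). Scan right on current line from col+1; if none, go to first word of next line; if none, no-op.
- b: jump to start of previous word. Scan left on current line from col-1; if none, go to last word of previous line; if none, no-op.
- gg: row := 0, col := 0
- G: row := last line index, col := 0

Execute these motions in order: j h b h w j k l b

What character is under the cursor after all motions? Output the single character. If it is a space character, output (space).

Answer: c

Derivation:
After 1 (j): row=1 col=0 char='s'
After 2 (h): row=1 col=0 char='s'
After 3 (b): row=0 col=4 char='c'
After 4 (h): row=0 col=3 char='_'
After 5 (w): row=0 col=4 char='c'
After 6 (j): row=1 col=4 char='f'
After 7 (k): row=0 col=4 char='c'
After 8 (l): row=0 col=5 char='a'
After 9 (b): row=0 col=4 char='c'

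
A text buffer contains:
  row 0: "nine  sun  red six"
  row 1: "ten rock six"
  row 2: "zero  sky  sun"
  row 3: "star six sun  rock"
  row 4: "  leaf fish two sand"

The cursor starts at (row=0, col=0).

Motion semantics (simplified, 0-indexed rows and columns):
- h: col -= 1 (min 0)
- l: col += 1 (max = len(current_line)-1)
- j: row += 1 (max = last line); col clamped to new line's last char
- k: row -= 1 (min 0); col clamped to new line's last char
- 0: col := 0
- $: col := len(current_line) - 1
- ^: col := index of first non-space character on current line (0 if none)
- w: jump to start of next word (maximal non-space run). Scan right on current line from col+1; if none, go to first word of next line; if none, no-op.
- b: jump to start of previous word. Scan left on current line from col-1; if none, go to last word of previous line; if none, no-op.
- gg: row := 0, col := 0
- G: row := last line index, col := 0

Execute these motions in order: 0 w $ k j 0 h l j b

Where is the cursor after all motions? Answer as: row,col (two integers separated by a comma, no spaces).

After 1 (0): row=0 col=0 char='n'
After 2 (w): row=0 col=6 char='s'
After 3 ($): row=0 col=17 char='x'
After 4 (k): row=0 col=17 char='x'
After 5 (j): row=1 col=11 char='x'
After 6 (0): row=1 col=0 char='t'
After 7 (h): row=1 col=0 char='t'
After 8 (l): row=1 col=1 char='e'
After 9 (j): row=2 col=1 char='e'
After 10 (b): row=2 col=0 char='z'

Answer: 2,0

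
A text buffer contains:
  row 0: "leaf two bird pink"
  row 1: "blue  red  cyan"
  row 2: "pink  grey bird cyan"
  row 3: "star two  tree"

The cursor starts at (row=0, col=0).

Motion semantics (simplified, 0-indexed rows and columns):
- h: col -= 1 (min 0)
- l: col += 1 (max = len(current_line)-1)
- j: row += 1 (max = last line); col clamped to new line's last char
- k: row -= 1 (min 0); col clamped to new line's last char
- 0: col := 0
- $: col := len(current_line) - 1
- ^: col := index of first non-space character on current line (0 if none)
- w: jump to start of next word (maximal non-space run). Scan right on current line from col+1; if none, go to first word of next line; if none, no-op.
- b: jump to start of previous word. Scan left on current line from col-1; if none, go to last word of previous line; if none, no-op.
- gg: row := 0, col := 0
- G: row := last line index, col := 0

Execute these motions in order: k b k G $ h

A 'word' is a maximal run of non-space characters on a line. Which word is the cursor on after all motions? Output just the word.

Answer: tree

Derivation:
After 1 (k): row=0 col=0 char='l'
After 2 (b): row=0 col=0 char='l'
After 3 (k): row=0 col=0 char='l'
After 4 (G): row=3 col=0 char='s'
After 5 ($): row=3 col=13 char='e'
After 6 (h): row=3 col=12 char='e'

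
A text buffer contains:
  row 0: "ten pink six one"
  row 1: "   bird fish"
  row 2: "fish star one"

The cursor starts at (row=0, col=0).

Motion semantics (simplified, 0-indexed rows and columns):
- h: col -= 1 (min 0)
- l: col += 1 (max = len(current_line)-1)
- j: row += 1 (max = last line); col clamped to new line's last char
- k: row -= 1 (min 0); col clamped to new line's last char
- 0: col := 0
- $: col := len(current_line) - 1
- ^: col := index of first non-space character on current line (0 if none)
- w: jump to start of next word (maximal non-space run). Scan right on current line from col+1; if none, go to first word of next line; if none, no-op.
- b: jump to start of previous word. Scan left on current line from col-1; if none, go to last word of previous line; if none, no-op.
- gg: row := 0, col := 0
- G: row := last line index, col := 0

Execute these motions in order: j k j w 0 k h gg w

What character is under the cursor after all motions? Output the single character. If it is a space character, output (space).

Answer: p

Derivation:
After 1 (j): row=1 col=0 char='_'
After 2 (k): row=0 col=0 char='t'
After 3 (j): row=1 col=0 char='_'
After 4 (w): row=1 col=3 char='b'
After 5 (0): row=1 col=0 char='_'
After 6 (k): row=0 col=0 char='t'
After 7 (h): row=0 col=0 char='t'
After 8 (gg): row=0 col=0 char='t'
After 9 (w): row=0 col=4 char='p'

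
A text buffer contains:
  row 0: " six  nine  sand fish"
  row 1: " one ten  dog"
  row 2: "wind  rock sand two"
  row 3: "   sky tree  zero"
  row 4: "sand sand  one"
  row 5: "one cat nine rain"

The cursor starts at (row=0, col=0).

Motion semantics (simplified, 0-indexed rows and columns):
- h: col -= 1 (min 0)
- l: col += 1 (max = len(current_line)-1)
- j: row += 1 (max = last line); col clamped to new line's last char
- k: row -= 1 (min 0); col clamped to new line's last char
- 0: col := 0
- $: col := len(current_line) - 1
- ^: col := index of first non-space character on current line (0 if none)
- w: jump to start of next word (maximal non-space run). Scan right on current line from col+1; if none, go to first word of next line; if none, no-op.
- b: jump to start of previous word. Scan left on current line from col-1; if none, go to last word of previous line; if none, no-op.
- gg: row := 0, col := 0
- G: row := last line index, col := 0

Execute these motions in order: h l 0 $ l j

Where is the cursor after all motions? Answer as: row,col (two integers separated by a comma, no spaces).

After 1 (h): row=0 col=0 char='_'
After 2 (l): row=0 col=1 char='s'
After 3 (0): row=0 col=0 char='_'
After 4 ($): row=0 col=20 char='h'
After 5 (l): row=0 col=20 char='h'
After 6 (j): row=1 col=12 char='g'

Answer: 1,12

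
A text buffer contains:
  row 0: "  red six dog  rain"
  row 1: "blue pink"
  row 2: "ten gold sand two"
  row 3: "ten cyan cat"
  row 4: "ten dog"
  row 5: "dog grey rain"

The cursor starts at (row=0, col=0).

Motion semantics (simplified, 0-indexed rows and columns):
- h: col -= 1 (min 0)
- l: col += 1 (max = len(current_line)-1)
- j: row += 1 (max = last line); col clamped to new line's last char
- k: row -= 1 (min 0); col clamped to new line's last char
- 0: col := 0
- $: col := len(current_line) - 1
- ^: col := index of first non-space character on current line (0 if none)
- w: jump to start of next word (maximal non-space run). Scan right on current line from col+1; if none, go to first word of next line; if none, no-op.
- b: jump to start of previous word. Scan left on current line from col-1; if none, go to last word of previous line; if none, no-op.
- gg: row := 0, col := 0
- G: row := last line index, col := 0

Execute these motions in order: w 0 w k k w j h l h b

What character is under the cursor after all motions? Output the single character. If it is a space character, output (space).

Answer: b

Derivation:
After 1 (w): row=0 col=2 char='r'
After 2 (0): row=0 col=0 char='_'
After 3 (w): row=0 col=2 char='r'
After 4 (k): row=0 col=2 char='r'
After 5 (k): row=0 col=2 char='r'
After 6 (w): row=0 col=6 char='s'
After 7 (j): row=1 col=6 char='i'
After 8 (h): row=1 col=5 char='p'
After 9 (l): row=1 col=6 char='i'
After 10 (h): row=1 col=5 char='p'
After 11 (b): row=1 col=0 char='b'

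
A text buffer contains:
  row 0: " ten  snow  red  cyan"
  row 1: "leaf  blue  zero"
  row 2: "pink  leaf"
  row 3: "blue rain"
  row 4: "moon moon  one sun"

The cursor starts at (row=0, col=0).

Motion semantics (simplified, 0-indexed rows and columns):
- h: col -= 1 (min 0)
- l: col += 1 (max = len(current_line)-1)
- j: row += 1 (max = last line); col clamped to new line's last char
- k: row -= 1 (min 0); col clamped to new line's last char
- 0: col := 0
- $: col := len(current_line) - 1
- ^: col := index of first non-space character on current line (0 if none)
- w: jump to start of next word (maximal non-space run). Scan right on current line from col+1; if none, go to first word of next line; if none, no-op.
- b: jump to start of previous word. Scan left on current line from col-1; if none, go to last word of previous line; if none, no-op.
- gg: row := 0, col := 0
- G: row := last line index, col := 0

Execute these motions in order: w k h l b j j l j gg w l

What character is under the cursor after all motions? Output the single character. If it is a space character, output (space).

Answer: e

Derivation:
After 1 (w): row=0 col=1 char='t'
After 2 (k): row=0 col=1 char='t'
After 3 (h): row=0 col=0 char='_'
After 4 (l): row=0 col=1 char='t'
After 5 (b): row=0 col=1 char='t'
After 6 (j): row=1 col=1 char='e'
After 7 (j): row=2 col=1 char='i'
After 8 (l): row=2 col=2 char='n'
After 9 (j): row=3 col=2 char='u'
After 10 (gg): row=0 col=0 char='_'
After 11 (w): row=0 col=1 char='t'
After 12 (l): row=0 col=2 char='e'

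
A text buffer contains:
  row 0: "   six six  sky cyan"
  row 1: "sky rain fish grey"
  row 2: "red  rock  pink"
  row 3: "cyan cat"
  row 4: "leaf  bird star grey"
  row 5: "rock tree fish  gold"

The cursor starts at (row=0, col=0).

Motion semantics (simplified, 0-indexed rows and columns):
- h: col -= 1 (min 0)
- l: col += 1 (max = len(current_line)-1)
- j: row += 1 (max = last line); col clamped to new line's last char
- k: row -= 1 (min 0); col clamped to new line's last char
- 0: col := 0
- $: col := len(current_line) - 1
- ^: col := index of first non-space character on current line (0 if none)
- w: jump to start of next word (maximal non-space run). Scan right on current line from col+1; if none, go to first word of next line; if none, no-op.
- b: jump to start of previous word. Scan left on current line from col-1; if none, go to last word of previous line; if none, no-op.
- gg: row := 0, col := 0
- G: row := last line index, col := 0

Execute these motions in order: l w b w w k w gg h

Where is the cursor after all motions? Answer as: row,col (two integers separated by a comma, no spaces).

Answer: 0,0

Derivation:
After 1 (l): row=0 col=1 char='_'
After 2 (w): row=0 col=3 char='s'
After 3 (b): row=0 col=3 char='s'
After 4 (w): row=0 col=7 char='s'
After 5 (w): row=0 col=12 char='s'
After 6 (k): row=0 col=12 char='s'
After 7 (w): row=0 col=16 char='c'
After 8 (gg): row=0 col=0 char='_'
After 9 (h): row=0 col=0 char='_'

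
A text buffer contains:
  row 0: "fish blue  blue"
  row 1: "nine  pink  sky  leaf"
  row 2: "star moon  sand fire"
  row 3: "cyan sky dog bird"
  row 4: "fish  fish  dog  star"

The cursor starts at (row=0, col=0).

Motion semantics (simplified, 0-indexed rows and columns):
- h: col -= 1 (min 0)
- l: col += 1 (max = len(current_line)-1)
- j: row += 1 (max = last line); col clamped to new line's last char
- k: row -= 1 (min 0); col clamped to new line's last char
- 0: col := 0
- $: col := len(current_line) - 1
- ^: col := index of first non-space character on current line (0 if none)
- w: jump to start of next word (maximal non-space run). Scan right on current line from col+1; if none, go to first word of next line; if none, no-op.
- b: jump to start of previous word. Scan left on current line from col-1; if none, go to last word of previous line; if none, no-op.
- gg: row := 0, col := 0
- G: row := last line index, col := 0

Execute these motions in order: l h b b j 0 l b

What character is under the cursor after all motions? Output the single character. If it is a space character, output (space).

After 1 (l): row=0 col=1 char='i'
After 2 (h): row=0 col=0 char='f'
After 3 (b): row=0 col=0 char='f'
After 4 (b): row=0 col=0 char='f'
After 5 (j): row=1 col=0 char='n'
After 6 (0): row=1 col=0 char='n'
After 7 (l): row=1 col=1 char='i'
After 8 (b): row=1 col=0 char='n'

Answer: n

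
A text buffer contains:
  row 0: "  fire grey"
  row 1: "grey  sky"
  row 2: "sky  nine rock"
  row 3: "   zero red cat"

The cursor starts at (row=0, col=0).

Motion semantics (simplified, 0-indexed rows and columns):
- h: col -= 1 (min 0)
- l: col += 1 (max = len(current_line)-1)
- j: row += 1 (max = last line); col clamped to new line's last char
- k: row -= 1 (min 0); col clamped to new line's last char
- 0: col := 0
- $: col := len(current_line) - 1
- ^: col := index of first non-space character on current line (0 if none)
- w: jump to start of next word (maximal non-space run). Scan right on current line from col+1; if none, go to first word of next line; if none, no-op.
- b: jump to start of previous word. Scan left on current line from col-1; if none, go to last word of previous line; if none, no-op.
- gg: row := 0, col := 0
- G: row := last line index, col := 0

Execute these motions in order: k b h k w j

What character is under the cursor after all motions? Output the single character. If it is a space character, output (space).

Answer: e

Derivation:
After 1 (k): row=0 col=0 char='_'
After 2 (b): row=0 col=0 char='_'
After 3 (h): row=0 col=0 char='_'
After 4 (k): row=0 col=0 char='_'
After 5 (w): row=0 col=2 char='f'
After 6 (j): row=1 col=2 char='e'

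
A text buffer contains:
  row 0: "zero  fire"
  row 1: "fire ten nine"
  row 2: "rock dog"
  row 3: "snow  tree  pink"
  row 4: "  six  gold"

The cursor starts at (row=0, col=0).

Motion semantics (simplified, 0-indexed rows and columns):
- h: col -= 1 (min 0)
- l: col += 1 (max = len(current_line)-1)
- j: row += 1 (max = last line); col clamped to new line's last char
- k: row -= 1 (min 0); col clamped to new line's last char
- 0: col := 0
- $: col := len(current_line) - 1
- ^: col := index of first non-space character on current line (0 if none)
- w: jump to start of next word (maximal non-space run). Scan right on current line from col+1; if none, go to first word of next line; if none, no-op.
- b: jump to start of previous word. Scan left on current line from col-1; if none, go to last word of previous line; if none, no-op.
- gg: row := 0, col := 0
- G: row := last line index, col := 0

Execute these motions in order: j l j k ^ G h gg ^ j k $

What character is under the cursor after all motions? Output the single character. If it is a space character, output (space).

Answer: e

Derivation:
After 1 (j): row=1 col=0 char='f'
After 2 (l): row=1 col=1 char='i'
After 3 (j): row=2 col=1 char='o'
After 4 (k): row=1 col=1 char='i'
After 5 (^): row=1 col=0 char='f'
After 6 (G): row=4 col=0 char='_'
After 7 (h): row=4 col=0 char='_'
After 8 (gg): row=0 col=0 char='z'
After 9 (^): row=0 col=0 char='z'
After 10 (j): row=1 col=0 char='f'
After 11 (k): row=0 col=0 char='z'
After 12 ($): row=0 col=9 char='e'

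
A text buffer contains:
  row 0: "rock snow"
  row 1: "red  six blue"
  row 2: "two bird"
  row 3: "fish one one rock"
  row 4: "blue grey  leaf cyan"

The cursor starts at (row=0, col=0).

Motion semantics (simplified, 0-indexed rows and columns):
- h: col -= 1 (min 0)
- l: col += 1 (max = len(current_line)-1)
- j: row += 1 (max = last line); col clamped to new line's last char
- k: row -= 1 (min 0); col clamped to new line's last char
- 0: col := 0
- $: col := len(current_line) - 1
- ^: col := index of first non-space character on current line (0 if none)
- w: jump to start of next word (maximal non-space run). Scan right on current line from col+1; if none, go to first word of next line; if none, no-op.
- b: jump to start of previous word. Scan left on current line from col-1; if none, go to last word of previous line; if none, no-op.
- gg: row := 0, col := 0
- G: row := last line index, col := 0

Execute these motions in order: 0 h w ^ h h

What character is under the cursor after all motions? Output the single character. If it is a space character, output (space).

After 1 (0): row=0 col=0 char='r'
After 2 (h): row=0 col=0 char='r'
After 3 (w): row=0 col=5 char='s'
After 4 (^): row=0 col=0 char='r'
After 5 (h): row=0 col=0 char='r'
After 6 (h): row=0 col=0 char='r'

Answer: r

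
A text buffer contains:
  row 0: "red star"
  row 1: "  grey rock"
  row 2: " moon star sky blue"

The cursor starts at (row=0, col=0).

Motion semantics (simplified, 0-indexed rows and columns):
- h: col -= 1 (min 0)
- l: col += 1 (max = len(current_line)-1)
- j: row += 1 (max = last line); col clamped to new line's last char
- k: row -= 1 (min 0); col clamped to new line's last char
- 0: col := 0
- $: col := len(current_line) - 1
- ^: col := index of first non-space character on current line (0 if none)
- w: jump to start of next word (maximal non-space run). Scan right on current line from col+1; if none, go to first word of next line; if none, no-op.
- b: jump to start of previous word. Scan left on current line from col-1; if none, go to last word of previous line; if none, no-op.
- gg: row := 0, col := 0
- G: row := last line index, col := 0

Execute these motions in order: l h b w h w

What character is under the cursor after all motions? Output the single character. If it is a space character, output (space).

After 1 (l): row=0 col=1 char='e'
After 2 (h): row=0 col=0 char='r'
After 3 (b): row=0 col=0 char='r'
After 4 (w): row=0 col=4 char='s'
After 5 (h): row=0 col=3 char='_'
After 6 (w): row=0 col=4 char='s'

Answer: s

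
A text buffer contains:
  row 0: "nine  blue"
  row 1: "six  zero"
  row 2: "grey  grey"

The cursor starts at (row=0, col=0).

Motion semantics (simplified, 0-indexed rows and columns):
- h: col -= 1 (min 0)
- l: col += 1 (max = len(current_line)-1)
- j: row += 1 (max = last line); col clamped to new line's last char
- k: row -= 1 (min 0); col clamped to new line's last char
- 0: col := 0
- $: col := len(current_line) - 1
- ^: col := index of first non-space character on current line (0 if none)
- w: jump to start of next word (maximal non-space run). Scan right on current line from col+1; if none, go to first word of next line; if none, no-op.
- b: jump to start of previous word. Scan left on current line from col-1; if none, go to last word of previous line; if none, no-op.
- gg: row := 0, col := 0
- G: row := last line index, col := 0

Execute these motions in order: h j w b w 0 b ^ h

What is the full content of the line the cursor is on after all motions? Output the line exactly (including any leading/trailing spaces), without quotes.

Answer: nine  blue

Derivation:
After 1 (h): row=0 col=0 char='n'
After 2 (j): row=1 col=0 char='s'
After 3 (w): row=1 col=5 char='z'
After 4 (b): row=1 col=0 char='s'
After 5 (w): row=1 col=5 char='z'
After 6 (0): row=1 col=0 char='s'
After 7 (b): row=0 col=6 char='b'
After 8 (^): row=0 col=0 char='n'
After 9 (h): row=0 col=0 char='n'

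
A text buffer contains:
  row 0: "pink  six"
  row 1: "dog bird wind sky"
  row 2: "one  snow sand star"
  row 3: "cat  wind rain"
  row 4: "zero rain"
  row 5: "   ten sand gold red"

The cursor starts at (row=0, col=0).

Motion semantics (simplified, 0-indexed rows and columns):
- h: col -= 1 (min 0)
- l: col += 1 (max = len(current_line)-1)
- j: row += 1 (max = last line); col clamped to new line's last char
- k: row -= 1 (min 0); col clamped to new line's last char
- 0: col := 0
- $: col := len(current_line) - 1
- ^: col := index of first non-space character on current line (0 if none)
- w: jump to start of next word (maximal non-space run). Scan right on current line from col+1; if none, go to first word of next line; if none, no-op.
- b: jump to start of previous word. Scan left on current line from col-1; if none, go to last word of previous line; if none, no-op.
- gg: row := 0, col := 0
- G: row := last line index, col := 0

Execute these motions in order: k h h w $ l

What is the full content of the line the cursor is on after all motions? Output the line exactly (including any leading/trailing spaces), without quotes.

After 1 (k): row=0 col=0 char='p'
After 2 (h): row=0 col=0 char='p'
After 3 (h): row=0 col=0 char='p'
After 4 (w): row=0 col=6 char='s'
After 5 ($): row=0 col=8 char='x'
After 6 (l): row=0 col=8 char='x'

Answer: pink  six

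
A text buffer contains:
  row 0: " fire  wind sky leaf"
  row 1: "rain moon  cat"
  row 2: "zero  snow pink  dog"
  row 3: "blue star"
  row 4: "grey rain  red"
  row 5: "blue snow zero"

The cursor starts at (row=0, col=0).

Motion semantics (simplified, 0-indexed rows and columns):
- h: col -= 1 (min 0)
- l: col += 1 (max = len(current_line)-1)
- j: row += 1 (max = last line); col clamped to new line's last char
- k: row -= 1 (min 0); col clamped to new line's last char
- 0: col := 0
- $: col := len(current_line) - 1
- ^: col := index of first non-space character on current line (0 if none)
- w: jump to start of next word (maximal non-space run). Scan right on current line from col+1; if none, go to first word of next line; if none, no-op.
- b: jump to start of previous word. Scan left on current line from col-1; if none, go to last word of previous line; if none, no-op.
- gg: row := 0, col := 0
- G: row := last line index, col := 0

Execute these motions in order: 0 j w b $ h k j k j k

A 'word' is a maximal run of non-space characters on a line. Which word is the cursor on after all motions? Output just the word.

Answer: sky

Derivation:
After 1 (0): row=0 col=0 char='_'
After 2 (j): row=1 col=0 char='r'
After 3 (w): row=1 col=5 char='m'
After 4 (b): row=1 col=0 char='r'
After 5 ($): row=1 col=13 char='t'
After 6 (h): row=1 col=12 char='a'
After 7 (k): row=0 col=12 char='s'
After 8 (j): row=1 col=12 char='a'
After 9 (k): row=0 col=12 char='s'
After 10 (j): row=1 col=12 char='a'
After 11 (k): row=0 col=12 char='s'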